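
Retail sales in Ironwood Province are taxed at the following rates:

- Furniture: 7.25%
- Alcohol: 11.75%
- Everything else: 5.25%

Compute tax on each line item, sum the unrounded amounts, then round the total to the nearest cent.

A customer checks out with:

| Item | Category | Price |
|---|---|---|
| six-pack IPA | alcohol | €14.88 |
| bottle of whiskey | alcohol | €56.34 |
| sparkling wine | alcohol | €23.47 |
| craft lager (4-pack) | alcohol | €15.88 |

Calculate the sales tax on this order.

Six-pack IPA €14.88: alcohol → 11.75% → €1.7484
Bottle of whiskey €56.34: alcohol → 11.75% → €6.61995
Sparkling wine €23.47: alcohol → 11.75% → €2.757725
Craft lager (4-pack) €15.88: alcohol → 11.75% → €1.8659
Unrounded tax sum = €12.991975 → €12.99

€12.99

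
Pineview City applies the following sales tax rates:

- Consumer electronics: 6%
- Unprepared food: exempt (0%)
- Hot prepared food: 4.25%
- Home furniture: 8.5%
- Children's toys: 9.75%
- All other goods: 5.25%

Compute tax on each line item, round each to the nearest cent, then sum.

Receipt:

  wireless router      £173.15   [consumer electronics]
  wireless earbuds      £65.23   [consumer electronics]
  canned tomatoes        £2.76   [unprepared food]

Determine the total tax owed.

Wireless router £173.15: consumer electronics → 6% → £10.39
Wireless earbuds £65.23: consumer electronics → 6% → £3.91
Canned tomatoes £2.76: unprepared food → 0% → £0.00
Total tax = £10.39 + £3.91 = £14.30

£14.30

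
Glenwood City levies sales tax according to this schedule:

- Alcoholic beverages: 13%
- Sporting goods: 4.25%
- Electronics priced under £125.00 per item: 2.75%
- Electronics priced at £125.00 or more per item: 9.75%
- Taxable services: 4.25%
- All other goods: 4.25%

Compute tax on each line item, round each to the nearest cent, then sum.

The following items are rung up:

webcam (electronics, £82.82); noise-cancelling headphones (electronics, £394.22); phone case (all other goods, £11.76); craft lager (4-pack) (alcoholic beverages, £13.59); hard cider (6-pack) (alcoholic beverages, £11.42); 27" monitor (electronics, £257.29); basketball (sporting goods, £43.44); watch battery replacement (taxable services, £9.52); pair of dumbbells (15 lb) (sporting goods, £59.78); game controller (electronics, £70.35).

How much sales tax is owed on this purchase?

£76.28

Webcam £82.82: electronics, under £125.00 → 2.75% → £2.28
Noise-cancelling headphones £394.22: electronics, £125.00 or more → 9.75% → £38.44
Phone case £11.76: all other goods → 4.25% → £0.50
Craft lager (4-pack) £13.59: alcoholic beverages → 13% → £1.77
Hard cider (6-pack) £11.42: alcoholic beverages → 13% → £1.48
27" monitor £257.29: electronics, £125.00 or more → 9.75% → £25.09
Basketball £43.44: sporting goods → 4.25% → £1.85
Watch battery replacement £9.52: taxable services → 4.25% → £0.40
Pair of dumbbells (15 lb) £59.78: sporting goods → 4.25% → £2.54
Game controller £70.35: electronics, under £125.00 → 2.75% → £1.93
Total tax = £2.28 + £38.44 + £0.50 + £1.77 + £1.48 + £25.09 + £1.85 + £0.40 + £2.54 + £1.93 = £76.28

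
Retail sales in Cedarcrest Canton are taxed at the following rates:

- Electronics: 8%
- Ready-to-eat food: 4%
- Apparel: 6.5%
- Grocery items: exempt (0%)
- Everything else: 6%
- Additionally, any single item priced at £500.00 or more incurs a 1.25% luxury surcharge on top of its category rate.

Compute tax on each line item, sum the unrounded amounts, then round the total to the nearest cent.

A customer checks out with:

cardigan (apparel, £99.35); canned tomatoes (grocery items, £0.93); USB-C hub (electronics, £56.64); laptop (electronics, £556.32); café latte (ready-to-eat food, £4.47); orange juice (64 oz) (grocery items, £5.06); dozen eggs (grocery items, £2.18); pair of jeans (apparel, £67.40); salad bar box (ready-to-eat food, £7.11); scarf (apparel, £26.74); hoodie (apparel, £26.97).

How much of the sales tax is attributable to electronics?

USB-C hub £56.64: electronics → 8% → £4.5312
Laptop £556.32: electronics → 8% + 1.25% surcharge = 9.25% → £51.4596
Tax on electronics: unrounded sum = £55.9908 → £55.99

£55.99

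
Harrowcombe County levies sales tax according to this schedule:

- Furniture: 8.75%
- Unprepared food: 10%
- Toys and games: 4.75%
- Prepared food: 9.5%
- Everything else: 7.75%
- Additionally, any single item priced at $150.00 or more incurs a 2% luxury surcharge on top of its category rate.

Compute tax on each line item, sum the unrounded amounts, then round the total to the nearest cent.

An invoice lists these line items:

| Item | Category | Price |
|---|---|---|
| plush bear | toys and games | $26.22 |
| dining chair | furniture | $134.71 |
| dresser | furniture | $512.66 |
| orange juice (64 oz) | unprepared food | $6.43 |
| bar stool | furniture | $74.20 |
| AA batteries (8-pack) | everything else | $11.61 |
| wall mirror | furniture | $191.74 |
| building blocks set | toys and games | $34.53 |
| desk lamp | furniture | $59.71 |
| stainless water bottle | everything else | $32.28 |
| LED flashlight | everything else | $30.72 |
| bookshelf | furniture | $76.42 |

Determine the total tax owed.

$115.22

Plush bear $26.22: toys and games → 4.75% → $1.24545
Dining chair $134.71: furniture → 8.75% → $11.787125
Dresser $512.66: furniture → 8.75% + 2% surcharge = 10.75% → $55.11095
Orange juice (64 oz) $6.43: unprepared food → 10% → $0.643
Bar stool $74.20: furniture → 8.75% → $6.4925
AA batteries (8-pack) $11.61: everything else → 7.75% → $0.899775
Wall mirror $191.74: furniture → 8.75% + 2% surcharge = 10.75% → $20.61205
Building blocks set $34.53: toys and games → 4.75% → $1.640175
Desk lamp $59.71: furniture → 8.75% → $5.224625
Stainless water bottle $32.28: everything else → 7.75% → $2.5017
LED flashlight $30.72: everything else → 7.75% → $2.3808
Bookshelf $76.42: furniture → 8.75% → $6.68675
Unrounded tax sum = $115.2249 → $115.22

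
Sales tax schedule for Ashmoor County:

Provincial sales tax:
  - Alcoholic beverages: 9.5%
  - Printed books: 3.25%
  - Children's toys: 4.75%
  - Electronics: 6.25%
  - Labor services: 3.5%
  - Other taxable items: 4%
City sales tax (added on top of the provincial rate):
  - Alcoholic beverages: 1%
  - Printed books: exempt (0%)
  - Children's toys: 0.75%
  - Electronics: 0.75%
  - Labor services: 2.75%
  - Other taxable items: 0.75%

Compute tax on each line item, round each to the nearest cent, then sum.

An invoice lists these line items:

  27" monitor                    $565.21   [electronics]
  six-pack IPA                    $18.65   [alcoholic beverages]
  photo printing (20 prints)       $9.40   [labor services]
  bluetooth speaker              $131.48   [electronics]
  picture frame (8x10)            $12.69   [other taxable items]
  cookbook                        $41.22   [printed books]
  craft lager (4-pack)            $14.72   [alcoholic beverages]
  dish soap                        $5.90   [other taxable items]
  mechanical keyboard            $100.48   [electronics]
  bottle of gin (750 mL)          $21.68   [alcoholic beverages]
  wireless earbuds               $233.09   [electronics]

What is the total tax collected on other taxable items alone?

Picture frame (8x10) $12.69: other taxable items → 4% + 0.75% city = 4.75% → $0.60
Dish soap $5.90: other taxable items → 4% + 0.75% city = 4.75% → $0.28
Tax on other taxable items = $0.60 + $0.28 = $0.88

$0.88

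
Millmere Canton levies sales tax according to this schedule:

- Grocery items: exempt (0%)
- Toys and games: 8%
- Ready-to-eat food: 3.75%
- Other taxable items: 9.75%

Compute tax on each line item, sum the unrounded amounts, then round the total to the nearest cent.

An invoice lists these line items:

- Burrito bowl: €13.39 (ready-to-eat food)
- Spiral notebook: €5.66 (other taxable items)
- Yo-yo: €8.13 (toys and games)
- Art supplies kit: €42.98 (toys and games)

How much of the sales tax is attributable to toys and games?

€4.09

Yo-yo €8.13: toys and games → 8% → €0.6504
Art supplies kit €42.98: toys and games → 8% → €3.4384
Tax on toys and games: unrounded sum = €4.0888 → €4.09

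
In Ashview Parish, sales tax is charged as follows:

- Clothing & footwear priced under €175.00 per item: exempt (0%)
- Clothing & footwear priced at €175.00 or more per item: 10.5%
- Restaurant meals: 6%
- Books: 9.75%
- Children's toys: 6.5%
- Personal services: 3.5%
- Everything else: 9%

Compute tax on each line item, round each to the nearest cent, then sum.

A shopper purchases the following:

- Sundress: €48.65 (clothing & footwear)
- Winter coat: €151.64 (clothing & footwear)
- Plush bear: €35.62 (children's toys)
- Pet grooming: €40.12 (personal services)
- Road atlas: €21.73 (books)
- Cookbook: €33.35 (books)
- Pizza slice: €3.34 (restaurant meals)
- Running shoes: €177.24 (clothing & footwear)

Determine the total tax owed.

Sundress €48.65: clothing & footwear, under €175.00 → 0% → €0.00
Winter coat €151.64: clothing & footwear, under €175.00 → 0% → €0.00
Plush bear €35.62: children's toys → 6.5% → €2.32
Pet grooming €40.12: personal services → 3.5% → €1.40
Road atlas €21.73: books → 9.75% → €2.12
Cookbook €33.35: books → 9.75% → €3.25
Pizza slice €3.34: restaurant meals → 6% → €0.20
Running shoes €177.24: clothing & footwear, €175.00 or more → 10.5% → €18.61
Total tax = €2.32 + €1.40 + €2.12 + €3.25 + €0.20 + €18.61 = €27.90

€27.90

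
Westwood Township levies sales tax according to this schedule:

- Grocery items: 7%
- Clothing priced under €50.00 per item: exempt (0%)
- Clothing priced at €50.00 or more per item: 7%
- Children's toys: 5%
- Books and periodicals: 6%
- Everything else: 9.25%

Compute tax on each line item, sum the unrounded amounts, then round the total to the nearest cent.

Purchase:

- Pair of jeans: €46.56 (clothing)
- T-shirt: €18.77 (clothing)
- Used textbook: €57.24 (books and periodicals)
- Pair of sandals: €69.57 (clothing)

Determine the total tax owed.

€8.30

Pair of jeans €46.56: clothing, under €50.00 → 0% → €0.00
T-shirt €18.77: clothing, under €50.00 → 0% → €0.00
Used textbook €57.24: books and periodicals → 6% → €3.4344
Pair of sandals €69.57: clothing, €50.00 or more → 7% → €4.8699
Unrounded tax sum = €8.3043 → €8.30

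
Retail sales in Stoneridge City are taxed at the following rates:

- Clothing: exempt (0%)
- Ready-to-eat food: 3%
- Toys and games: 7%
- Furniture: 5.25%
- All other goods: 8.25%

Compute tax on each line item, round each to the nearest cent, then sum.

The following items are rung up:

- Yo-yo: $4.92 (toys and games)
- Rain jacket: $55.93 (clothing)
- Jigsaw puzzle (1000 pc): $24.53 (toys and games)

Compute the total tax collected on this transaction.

$2.06

Yo-yo $4.92: toys and games → 7% → $0.34
Rain jacket $55.93: clothing → 0% → $0.00
Jigsaw puzzle (1000 pc) $24.53: toys and games → 7% → $1.72
Total tax = $0.34 + $1.72 = $2.06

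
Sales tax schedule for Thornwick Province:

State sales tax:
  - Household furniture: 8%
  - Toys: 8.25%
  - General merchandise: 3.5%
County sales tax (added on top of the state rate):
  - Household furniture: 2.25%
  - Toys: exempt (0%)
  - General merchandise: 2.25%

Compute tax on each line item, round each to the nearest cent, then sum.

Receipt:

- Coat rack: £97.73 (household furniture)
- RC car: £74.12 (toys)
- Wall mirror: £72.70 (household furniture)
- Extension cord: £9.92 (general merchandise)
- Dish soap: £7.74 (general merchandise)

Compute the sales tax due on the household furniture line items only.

Coat rack £97.73: household furniture → 8% + 2.25% county = 10.25% → £10.02
Wall mirror £72.70: household furniture → 8% + 2.25% county = 10.25% → £7.45
Tax on household furniture = £10.02 + £7.45 = £17.47

£17.47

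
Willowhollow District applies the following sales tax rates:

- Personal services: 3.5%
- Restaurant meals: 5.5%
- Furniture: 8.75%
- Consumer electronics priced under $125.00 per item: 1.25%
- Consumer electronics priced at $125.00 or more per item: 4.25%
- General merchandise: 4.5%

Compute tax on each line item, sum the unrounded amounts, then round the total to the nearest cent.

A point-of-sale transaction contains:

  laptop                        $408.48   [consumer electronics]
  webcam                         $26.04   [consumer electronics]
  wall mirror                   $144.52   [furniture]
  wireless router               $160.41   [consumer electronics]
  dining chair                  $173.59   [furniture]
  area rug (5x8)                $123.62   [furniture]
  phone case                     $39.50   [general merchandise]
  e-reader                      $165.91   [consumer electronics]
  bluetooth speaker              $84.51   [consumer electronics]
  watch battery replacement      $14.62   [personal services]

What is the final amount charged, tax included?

$1414.75

Laptop $408.48: consumer electronics, $125.00 or more → 4.25% → $17.3604
Webcam $26.04: consumer electronics, under $125.00 → 1.25% → $0.3255
Wall mirror $144.52: furniture → 8.75% → $12.6455
Wireless router $160.41: consumer electronics, $125.00 or more → 4.25% → $6.817425
Dining chair $173.59: furniture → 8.75% → $15.189125
Area rug (5x8) $123.62: furniture → 8.75% → $10.81675
Phone case $39.50: general merchandise → 4.5% → $1.7775
E-reader $165.91: consumer electronics, $125.00 or more → 4.25% → $7.051175
Bluetooth speaker $84.51: consumer electronics, under $125.00 → 1.25% → $1.056375
Watch battery replacement $14.62: personal services → 3.5% → $0.5117
Subtotal = $1341.20; unrounded tax = $73.55145 → $73.55; total due = $1414.75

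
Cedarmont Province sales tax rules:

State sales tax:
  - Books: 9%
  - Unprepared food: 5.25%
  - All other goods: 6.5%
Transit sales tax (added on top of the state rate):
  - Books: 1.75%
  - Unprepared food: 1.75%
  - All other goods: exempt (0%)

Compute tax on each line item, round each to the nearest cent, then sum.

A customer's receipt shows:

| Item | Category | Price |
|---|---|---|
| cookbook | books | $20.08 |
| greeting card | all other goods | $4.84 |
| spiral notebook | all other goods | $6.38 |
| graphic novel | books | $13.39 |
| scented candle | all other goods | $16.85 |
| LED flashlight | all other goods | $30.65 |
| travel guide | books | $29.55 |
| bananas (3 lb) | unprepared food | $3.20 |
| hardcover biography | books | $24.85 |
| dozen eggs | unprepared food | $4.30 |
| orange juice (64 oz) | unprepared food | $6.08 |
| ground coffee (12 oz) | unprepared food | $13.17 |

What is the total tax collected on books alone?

Cookbook $20.08: books → 9% + 1.75% transit = 10.75% → $2.16
Graphic novel $13.39: books → 9% + 1.75% transit = 10.75% → $1.44
Travel guide $29.55: books → 9% + 1.75% transit = 10.75% → $3.18
Hardcover biography $24.85: books → 9% + 1.75% transit = 10.75% → $2.67
Tax on books = $2.16 + $1.44 + $3.18 + $2.67 = $9.45

$9.45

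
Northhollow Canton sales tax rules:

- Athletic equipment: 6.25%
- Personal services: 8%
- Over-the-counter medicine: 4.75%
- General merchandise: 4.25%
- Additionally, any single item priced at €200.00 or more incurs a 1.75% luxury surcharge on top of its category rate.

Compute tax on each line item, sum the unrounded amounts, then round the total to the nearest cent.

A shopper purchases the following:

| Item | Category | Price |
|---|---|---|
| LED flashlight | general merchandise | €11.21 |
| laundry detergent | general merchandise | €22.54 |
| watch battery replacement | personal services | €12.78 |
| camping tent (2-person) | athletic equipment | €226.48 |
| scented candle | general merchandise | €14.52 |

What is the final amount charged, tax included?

LED flashlight €11.21: general merchandise → 4.25% → €0.476425
Laundry detergent €22.54: general merchandise → 4.25% → €0.95795
Watch battery replacement €12.78: personal services → 8% → €1.0224
Camping tent (2-person) €226.48: athletic equipment → 6.25% + 1.75% surcharge = 8% → €18.1184
Scented candle €14.52: general merchandise → 4.25% → €0.6171
Subtotal = €287.53; unrounded tax = €21.192275 → €21.19; total due = €308.72

€308.72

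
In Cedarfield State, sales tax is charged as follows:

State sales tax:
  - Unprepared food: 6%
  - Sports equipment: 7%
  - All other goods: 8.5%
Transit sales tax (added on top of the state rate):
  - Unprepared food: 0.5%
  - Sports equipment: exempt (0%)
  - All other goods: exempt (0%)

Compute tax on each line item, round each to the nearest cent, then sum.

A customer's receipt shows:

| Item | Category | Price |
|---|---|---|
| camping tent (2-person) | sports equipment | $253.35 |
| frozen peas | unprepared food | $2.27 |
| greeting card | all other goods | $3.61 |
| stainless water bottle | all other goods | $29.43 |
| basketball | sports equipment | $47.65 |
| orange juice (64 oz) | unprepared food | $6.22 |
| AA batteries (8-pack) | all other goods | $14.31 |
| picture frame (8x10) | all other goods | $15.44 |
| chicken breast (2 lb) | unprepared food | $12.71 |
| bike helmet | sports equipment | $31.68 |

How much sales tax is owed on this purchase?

$30.01

Camping tent (2-person) $253.35: sports equipment → 7% + 0% transit = 7% → $17.73
Frozen peas $2.27: unprepared food → 6% + 0.5% transit = 6.5% → $0.15
Greeting card $3.61: all other goods → 8.5% + 0% transit = 8.5% → $0.31
Stainless water bottle $29.43: all other goods → 8.5% + 0% transit = 8.5% → $2.50
Basketball $47.65: sports equipment → 7% + 0% transit = 7% → $3.34
Orange juice (64 oz) $6.22: unprepared food → 6% + 0.5% transit = 6.5% → $0.40
AA batteries (8-pack) $14.31: all other goods → 8.5% + 0% transit = 8.5% → $1.22
Picture frame (8x10) $15.44: all other goods → 8.5% + 0% transit = 8.5% → $1.31
Chicken breast (2 lb) $12.71: unprepared food → 6% + 0.5% transit = 6.5% → $0.83
Bike helmet $31.68: sports equipment → 7% + 0% transit = 7% → $2.22
Total tax = $17.73 + $0.15 + $0.31 + $2.50 + $3.34 + $0.40 + $1.22 + $1.31 + $0.83 + $2.22 = $30.01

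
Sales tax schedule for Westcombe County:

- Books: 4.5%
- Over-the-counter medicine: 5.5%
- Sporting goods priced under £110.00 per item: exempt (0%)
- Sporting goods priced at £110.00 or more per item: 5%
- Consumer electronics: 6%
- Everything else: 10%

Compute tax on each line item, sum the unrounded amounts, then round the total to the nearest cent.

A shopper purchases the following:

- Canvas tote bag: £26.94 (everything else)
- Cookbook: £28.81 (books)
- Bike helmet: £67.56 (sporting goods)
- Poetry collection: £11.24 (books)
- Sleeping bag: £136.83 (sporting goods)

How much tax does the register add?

£11.34

Canvas tote bag £26.94: everything else → 10% → £2.694
Cookbook £28.81: books → 4.5% → £1.29645
Bike helmet £67.56: sporting goods, under £110.00 → 0% → £0.00
Poetry collection £11.24: books → 4.5% → £0.5058
Sleeping bag £136.83: sporting goods, £110.00 or more → 5% → £6.8415
Unrounded tax sum = £11.33775 → £11.34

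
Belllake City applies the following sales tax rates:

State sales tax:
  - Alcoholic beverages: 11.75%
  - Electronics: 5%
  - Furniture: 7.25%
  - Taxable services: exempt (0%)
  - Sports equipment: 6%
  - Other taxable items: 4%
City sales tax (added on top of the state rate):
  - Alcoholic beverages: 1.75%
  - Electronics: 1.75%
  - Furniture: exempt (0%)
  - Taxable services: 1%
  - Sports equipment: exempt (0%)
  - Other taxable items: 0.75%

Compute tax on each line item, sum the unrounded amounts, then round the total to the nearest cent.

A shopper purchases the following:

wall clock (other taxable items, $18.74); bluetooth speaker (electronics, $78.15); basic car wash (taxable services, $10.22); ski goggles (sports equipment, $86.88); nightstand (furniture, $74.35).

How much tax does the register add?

Wall clock $18.74: other taxable items → 4% + 0.75% city = 4.75% → $0.89015
Bluetooth speaker $78.15: electronics → 5% + 1.75% city = 6.75% → $5.275125
Basic car wash $10.22: taxable services → 0% + 1% city = 1% → $0.1022
Ski goggles $86.88: sports equipment → 6% + 0% city = 6% → $5.2128
Nightstand $74.35: furniture → 7.25% + 0% city = 7.25% → $5.390375
Unrounded tax sum = $16.87065 → $16.87

$16.87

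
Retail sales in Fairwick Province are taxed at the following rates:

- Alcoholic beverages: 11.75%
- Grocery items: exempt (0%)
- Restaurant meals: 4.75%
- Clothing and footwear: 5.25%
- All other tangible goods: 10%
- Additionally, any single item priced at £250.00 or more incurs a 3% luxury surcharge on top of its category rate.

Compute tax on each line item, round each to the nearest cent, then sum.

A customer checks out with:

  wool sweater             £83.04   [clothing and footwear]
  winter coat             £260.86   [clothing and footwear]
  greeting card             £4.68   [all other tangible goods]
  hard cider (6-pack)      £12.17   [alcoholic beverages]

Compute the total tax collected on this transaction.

£27.78

Wool sweater £83.04: clothing and footwear → 5.25% → £4.36
Winter coat £260.86: clothing and footwear → 5.25% + 3% surcharge = 8.25% → £21.52
Greeting card £4.68: all other tangible goods → 10% → £0.47
Hard cider (6-pack) £12.17: alcoholic beverages → 11.75% → £1.43
Total tax = £4.36 + £21.52 + £0.47 + £1.43 = £27.78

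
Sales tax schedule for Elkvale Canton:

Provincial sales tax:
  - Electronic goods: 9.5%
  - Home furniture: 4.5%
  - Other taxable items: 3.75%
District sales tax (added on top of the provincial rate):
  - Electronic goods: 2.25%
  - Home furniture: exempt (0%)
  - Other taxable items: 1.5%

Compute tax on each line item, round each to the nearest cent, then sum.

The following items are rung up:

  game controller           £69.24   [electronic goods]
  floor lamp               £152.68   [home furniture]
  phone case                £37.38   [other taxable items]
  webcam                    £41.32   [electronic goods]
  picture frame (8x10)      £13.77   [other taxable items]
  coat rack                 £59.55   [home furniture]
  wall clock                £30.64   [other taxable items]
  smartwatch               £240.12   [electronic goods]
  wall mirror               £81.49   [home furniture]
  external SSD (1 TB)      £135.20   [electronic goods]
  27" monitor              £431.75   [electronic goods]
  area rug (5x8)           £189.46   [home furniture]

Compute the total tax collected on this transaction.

Game controller £69.24: electronic goods → 9.5% + 2.25% district = 11.75% → £8.14
Floor lamp £152.68: home furniture → 4.5% + 0% district = 4.5% → £6.87
Phone case £37.38: other taxable items → 3.75% + 1.5% district = 5.25% → £1.96
Webcam £41.32: electronic goods → 9.5% + 2.25% district = 11.75% → £4.86
Picture frame (8x10) £13.77: other taxable items → 3.75% + 1.5% district = 5.25% → £0.72
Coat rack £59.55: home furniture → 4.5% + 0% district = 4.5% → £2.68
Wall clock £30.64: other taxable items → 3.75% + 1.5% district = 5.25% → £1.61
Smartwatch £240.12: electronic goods → 9.5% + 2.25% district = 11.75% → £28.21
Wall mirror £81.49: home furniture → 4.5% + 0% district = 4.5% → £3.67
External SSD (1 TB) £135.20: electronic goods → 9.5% + 2.25% district = 11.75% → £15.89
27" monitor £431.75: electronic goods → 9.5% + 2.25% district = 11.75% → £50.73
Area rug (5x8) £189.46: home furniture → 4.5% + 0% district = 4.5% → £8.53
Total tax = £8.14 + £6.87 + £1.96 + £4.86 + £0.72 + £2.68 + £1.61 + £28.21 + £3.67 + £15.89 + £50.73 + £8.53 = £133.87

£133.87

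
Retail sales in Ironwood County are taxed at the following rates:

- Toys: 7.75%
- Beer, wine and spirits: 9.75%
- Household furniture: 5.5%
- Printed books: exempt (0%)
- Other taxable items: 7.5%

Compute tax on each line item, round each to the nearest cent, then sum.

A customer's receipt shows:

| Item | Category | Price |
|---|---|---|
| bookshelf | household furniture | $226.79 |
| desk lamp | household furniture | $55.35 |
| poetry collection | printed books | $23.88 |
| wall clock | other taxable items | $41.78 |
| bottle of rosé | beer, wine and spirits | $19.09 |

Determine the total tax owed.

Bookshelf $226.79: household furniture → 5.5% → $12.47
Desk lamp $55.35: household furniture → 5.5% → $3.04
Poetry collection $23.88: printed books → 0% → $0.00
Wall clock $41.78: other taxable items → 7.5% → $3.13
Bottle of rosé $19.09: beer, wine and spirits → 9.75% → $1.86
Total tax = $12.47 + $3.04 + $3.13 + $1.86 = $20.50

$20.50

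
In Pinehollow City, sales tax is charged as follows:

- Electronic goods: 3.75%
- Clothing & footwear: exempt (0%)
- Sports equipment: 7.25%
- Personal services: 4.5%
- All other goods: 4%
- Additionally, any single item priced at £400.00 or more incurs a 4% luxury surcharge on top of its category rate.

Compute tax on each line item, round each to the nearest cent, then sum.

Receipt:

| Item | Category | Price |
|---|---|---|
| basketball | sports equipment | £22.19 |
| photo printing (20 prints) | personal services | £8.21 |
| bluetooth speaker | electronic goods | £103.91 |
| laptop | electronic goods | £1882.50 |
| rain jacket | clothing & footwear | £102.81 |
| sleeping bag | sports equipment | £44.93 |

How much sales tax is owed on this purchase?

£155.03

Basketball £22.19: sports equipment → 7.25% → £1.61
Photo printing (20 prints) £8.21: personal services → 4.5% → £0.37
Bluetooth speaker £103.91: electronic goods → 3.75% → £3.90
Laptop £1882.50: electronic goods → 3.75% + 4% surcharge = 7.75% → £145.89
Rain jacket £102.81: clothing & footwear → 0% → £0.00
Sleeping bag £44.93: sports equipment → 7.25% → £3.26
Total tax = £1.61 + £0.37 + £3.90 + £145.89 + £3.26 = £155.03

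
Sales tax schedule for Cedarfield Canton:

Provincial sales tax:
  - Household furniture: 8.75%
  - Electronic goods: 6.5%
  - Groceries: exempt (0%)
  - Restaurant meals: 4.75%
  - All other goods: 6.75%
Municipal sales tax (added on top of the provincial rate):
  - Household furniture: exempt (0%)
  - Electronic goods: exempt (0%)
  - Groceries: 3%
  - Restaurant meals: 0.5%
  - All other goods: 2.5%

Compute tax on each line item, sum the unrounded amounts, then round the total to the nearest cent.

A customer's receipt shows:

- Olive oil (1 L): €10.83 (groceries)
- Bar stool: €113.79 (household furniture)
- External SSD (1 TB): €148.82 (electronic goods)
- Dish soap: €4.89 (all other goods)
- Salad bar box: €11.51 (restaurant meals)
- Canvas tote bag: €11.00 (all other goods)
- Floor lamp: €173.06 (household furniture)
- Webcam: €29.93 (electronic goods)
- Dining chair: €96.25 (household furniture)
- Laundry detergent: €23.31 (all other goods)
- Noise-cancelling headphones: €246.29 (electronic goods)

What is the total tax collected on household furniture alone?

Bar stool €113.79: household furniture → 8.75% + 0% municipal = 8.75% → €9.956625
Floor lamp €173.06: household furniture → 8.75% + 0% municipal = 8.75% → €15.14275
Dining chair €96.25: household furniture → 8.75% + 0% municipal = 8.75% → €8.421875
Tax on household furniture: unrounded sum = €33.52125 → €33.52

€33.52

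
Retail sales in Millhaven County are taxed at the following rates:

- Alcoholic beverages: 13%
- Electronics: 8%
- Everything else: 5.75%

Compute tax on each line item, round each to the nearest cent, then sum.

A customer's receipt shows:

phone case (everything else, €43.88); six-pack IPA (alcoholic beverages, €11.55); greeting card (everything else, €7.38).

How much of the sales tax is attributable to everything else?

Phone case €43.88: everything else → 5.75% → €2.52
Greeting card €7.38: everything else → 5.75% → €0.42
Tax on everything else = €2.52 + €0.42 = €2.94

€2.94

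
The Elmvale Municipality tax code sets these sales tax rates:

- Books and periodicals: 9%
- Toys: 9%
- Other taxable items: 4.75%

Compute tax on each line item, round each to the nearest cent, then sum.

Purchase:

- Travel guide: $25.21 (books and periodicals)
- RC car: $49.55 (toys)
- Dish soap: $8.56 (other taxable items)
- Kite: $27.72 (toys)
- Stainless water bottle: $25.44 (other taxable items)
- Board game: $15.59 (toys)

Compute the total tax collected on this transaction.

Travel guide $25.21: books and periodicals → 9% → $2.27
RC car $49.55: toys → 9% → $4.46
Dish soap $8.56: other taxable items → 4.75% → $0.41
Kite $27.72: toys → 9% → $2.49
Stainless water bottle $25.44: other taxable items → 4.75% → $1.21
Board game $15.59: toys → 9% → $1.40
Total tax = $2.27 + $4.46 + $0.41 + $2.49 + $1.21 + $1.40 = $12.24

$12.24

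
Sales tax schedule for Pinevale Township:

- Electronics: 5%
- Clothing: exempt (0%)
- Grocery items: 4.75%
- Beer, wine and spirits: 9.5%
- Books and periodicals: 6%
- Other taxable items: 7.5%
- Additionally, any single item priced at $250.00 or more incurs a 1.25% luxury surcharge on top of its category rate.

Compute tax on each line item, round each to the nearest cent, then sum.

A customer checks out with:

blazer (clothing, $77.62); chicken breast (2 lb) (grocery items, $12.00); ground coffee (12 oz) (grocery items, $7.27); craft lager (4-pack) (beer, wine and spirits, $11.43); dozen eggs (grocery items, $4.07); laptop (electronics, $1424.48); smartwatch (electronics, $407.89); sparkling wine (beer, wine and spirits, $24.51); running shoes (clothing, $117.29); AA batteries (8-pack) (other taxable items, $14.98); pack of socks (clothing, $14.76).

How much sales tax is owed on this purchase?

Blazer $77.62: clothing → 0% → $0.00
Chicken breast (2 lb) $12.00: grocery items → 4.75% → $0.57
Ground coffee (12 oz) $7.27: grocery items → 4.75% → $0.35
Craft lager (4-pack) $11.43: beer, wine and spirits → 9.5% → $1.09
Dozen eggs $4.07: grocery items → 4.75% → $0.19
Laptop $1424.48: electronics → 5% + 1.25% surcharge = 6.25% → $89.03
Smartwatch $407.89: electronics → 5% + 1.25% surcharge = 6.25% → $25.49
Sparkling wine $24.51: beer, wine and spirits → 9.5% → $2.33
Running shoes $117.29: clothing → 0% → $0.00
AA batteries (8-pack) $14.98: other taxable items → 7.5% → $1.12
Pack of socks $14.76: clothing → 0% → $0.00
Total tax = $0.57 + $0.35 + $1.09 + $0.19 + $89.03 + $25.49 + $2.33 + $1.12 = $120.17

$120.17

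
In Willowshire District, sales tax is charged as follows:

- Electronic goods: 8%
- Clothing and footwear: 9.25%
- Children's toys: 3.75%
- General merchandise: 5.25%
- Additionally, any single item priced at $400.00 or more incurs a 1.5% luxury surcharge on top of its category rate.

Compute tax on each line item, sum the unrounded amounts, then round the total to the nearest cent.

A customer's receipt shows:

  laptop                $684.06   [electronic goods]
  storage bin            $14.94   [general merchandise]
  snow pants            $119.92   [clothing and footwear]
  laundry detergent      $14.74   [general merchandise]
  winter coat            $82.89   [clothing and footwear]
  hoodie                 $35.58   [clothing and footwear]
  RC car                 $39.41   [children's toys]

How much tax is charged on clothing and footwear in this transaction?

Snow pants $119.92: clothing and footwear → 9.25% → $11.0926
Winter coat $82.89: clothing and footwear → 9.25% → $7.667325
Hoodie $35.58: clothing and footwear → 9.25% → $3.29115
Tax on clothing and footwear: unrounded sum = $22.051075 → $22.05

$22.05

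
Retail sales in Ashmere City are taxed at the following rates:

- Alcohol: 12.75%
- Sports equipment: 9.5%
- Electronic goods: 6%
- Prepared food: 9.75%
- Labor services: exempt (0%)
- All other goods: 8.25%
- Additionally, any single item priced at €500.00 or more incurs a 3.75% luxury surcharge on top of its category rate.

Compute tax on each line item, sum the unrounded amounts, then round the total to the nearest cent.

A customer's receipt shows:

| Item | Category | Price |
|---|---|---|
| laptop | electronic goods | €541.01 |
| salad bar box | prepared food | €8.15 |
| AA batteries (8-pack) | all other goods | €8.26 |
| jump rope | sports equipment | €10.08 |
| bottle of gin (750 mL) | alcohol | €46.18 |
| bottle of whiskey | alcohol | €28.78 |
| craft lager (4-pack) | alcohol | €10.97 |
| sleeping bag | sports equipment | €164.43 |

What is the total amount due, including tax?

Laptop €541.01: electronic goods → 6% + 3.75% surcharge = 9.75% → €52.748475
Salad bar box €8.15: prepared food → 9.75% → €0.794625
AA batteries (8-pack) €8.26: all other goods → 8.25% → €0.68145
Jump rope €10.08: sports equipment → 9.5% → €0.9576
Bottle of gin (750 mL) €46.18: alcohol → 12.75% → €5.88795
Bottle of whiskey €28.78: alcohol → 12.75% → €3.66945
Craft lager (4-pack) €10.97: alcohol → 12.75% → €1.398675
Sleeping bag €164.43: sports equipment → 9.5% → €15.62085
Subtotal = €817.86; unrounded tax = €81.759075 → €81.76; total due = €899.62

€899.62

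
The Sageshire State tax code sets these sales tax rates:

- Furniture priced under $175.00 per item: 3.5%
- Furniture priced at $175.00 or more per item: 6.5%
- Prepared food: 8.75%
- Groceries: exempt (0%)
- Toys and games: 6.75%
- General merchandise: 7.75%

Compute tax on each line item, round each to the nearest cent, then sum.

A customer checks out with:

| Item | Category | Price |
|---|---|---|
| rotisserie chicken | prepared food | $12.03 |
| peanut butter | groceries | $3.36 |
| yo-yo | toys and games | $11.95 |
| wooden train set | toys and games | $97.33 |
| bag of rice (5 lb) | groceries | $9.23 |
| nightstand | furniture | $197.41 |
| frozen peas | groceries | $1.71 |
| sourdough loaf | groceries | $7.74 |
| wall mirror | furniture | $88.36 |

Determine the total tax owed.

Rotisserie chicken $12.03: prepared food → 8.75% → $1.05
Peanut butter $3.36: groceries → 0% → $0.00
Yo-yo $11.95: toys and games → 6.75% → $0.81
Wooden train set $97.33: toys and games → 6.75% → $6.57
Bag of rice (5 lb) $9.23: groceries → 0% → $0.00
Nightstand $197.41: furniture, $175.00 or more → 6.5% → $12.83
Frozen peas $1.71: groceries → 0% → $0.00
Sourdough loaf $7.74: groceries → 0% → $0.00
Wall mirror $88.36: furniture, under $175.00 → 3.5% → $3.09
Total tax = $1.05 + $0.81 + $6.57 + $12.83 + $3.09 = $24.35

$24.35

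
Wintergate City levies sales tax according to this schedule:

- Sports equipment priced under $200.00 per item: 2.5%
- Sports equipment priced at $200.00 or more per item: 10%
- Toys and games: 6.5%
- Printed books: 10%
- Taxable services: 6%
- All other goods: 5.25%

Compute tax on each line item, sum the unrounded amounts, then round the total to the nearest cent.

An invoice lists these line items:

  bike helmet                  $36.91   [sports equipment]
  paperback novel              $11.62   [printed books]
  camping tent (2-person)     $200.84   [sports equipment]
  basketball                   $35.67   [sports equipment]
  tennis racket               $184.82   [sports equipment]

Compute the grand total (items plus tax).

$497.54

Bike helmet $36.91: sports equipment, under $200.00 → 2.5% → $0.92275
Paperback novel $11.62: printed books → 10% → $1.162
Camping tent (2-person) $200.84: sports equipment, $200.00 or more → 10% → $20.084
Basketball $35.67: sports equipment, under $200.00 → 2.5% → $0.89175
Tennis racket $184.82: sports equipment, under $200.00 → 2.5% → $4.6205
Subtotal = $469.86; unrounded tax = $27.681 → $27.68; total due = $497.54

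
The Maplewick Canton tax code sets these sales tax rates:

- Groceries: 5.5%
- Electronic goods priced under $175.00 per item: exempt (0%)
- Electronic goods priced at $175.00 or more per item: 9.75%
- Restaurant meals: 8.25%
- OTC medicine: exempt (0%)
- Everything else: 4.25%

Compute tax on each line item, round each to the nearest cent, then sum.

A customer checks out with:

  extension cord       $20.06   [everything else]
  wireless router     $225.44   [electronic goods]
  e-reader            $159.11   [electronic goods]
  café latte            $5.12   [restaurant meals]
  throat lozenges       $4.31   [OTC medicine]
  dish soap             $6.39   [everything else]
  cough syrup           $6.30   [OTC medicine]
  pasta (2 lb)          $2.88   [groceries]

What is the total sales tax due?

$23.68

Extension cord $20.06: everything else → 4.25% → $0.85
Wireless router $225.44: electronic goods, $175.00 or more → 9.75% → $21.98
E-reader $159.11: electronic goods, under $175.00 → 0% → $0.00
Café latte $5.12: restaurant meals → 8.25% → $0.42
Throat lozenges $4.31: OTC medicine → 0% → $0.00
Dish soap $6.39: everything else → 4.25% → $0.27
Cough syrup $6.30: OTC medicine → 0% → $0.00
Pasta (2 lb) $2.88: groceries → 5.5% → $0.16
Total tax = $0.85 + $21.98 + $0.42 + $0.27 + $0.16 = $23.68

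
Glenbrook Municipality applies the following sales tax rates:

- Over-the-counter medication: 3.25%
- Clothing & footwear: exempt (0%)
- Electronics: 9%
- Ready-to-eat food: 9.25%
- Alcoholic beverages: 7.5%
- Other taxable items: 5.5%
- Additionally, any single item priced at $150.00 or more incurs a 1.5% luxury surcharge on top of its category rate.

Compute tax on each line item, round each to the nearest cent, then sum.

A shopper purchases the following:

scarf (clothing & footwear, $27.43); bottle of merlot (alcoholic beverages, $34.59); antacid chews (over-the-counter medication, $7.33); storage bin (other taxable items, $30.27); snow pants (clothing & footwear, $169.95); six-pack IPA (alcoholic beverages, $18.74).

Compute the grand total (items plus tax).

$296.76

Scarf $27.43: clothing & footwear → 0% → $0.00
Bottle of merlot $34.59: alcoholic beverages → 7.5% → $2.59
Antacid chews $7.33: over-the-counter medication → 3.25% → $0.24
Storage bin $30.27: other taxable items → 5.5% → $1.66
Snow pants $169.95: clothing & footwear → 0% + 1.5% surcharge = 1.5% → $2.55
Six-pack IPA $18.74: alcoholic beverages → 7.5% → $1.41
Subtotal = $288.31; tax = $8.45; total due = $296.76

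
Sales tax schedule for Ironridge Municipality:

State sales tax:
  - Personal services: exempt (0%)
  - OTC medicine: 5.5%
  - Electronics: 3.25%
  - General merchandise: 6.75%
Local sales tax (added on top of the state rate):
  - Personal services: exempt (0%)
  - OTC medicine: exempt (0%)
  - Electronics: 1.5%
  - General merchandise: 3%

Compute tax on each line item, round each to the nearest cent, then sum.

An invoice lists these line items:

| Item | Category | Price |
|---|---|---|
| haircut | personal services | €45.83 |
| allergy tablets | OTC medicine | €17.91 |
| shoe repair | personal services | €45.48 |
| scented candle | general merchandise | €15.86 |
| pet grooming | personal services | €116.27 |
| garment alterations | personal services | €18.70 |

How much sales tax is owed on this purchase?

Haircut €45.83: personal services → 0% + 0% local = 0% → €0.00
Allergy tablets €17.91: OTC medicine → 5.5% + 0% local = 5.5% → €0.99
Shoe repair €45.48: personal services → 0% + 0% local = 0% → €0.00
Scented candle €15.86: general merchandise → 6.75% + 3% local = 9.75% → €1.55
Pet grooming €116.27: personal services → 0% + 0% local = 0% → €0.00
Garment alterations €18.70: personal services → 0% + 0% local = 0% → €0.00
Total tax = €0.99 + €1.55 = €2.54

€2.54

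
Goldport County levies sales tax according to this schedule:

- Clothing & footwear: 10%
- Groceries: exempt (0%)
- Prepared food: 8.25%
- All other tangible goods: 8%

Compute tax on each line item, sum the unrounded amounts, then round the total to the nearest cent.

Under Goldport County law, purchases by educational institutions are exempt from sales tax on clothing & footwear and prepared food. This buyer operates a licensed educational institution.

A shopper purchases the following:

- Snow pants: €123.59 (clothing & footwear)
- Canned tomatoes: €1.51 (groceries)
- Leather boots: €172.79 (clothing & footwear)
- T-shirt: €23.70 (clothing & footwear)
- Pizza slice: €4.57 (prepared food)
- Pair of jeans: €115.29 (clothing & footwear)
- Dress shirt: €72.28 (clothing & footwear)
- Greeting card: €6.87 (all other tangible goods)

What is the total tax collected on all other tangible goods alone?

Greeting card €6.87: all other tangible goods → 8% → €0.5496
Tax on all other tangible goods: unrounded sum = €0.5496 → €0.55

€0.55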